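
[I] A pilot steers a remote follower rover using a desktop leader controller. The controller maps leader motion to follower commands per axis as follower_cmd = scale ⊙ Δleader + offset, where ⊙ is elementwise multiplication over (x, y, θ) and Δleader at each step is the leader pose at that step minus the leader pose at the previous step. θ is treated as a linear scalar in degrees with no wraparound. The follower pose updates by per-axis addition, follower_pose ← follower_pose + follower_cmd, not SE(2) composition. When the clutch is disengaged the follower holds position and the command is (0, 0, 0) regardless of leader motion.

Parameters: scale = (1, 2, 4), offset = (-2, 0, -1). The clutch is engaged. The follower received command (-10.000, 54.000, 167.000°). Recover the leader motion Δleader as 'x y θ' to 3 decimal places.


-8.000 27.000 42.000

axis x: (-10.000 − -2) / (1) = -8.000
axis y: (54.000 − 0) / (2) = 27.000
axis θ: (167.000 − -1) / (4) = 42.000


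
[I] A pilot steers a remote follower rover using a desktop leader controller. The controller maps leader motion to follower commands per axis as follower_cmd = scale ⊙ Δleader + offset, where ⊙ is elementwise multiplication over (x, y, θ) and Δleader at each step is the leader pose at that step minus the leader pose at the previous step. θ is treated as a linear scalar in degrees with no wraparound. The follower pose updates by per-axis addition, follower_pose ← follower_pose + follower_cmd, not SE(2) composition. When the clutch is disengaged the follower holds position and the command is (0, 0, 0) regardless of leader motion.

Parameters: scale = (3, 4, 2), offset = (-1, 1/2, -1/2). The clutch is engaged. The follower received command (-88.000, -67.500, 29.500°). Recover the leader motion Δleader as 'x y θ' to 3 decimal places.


axis x: (-88.000 − -1) / (3) = -29.000
axis y: (-67.500 − 1/2) / (4) = -17.000
axis θ: (29.500 − -1/2) / (2) = 15.000

-29.000 -17.000 15.000


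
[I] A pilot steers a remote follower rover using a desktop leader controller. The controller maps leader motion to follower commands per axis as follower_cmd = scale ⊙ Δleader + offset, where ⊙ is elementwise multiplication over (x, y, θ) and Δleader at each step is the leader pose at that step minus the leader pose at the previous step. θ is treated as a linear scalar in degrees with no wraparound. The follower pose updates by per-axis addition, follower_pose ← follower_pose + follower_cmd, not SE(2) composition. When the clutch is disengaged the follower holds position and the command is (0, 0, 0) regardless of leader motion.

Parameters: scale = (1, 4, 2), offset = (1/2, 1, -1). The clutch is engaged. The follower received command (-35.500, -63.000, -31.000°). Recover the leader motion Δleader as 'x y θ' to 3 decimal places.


-36.000 -16.000 -15.000

axis x: (-35.500 − 1/2) / (1) = -36.000
axis y: (-63.000 − 1) / (4) = -16.000
axis θ: (-31.000 − -1) / (2) = -15.000


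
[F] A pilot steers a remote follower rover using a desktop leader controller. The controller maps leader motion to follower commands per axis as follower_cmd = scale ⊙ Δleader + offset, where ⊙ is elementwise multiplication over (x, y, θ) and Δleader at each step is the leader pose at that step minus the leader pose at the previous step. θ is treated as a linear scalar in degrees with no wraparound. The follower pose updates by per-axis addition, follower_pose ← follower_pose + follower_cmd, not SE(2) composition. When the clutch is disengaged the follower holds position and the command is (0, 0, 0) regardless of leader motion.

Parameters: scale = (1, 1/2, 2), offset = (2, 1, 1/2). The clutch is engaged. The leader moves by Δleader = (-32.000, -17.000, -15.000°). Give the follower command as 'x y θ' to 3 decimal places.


-30.000 -7.500 -29.500

axis x: 1·-32.000 + 2 = -30.000
axis y: 1/2·-17.000 + 1 = -7.500
axis θ: 2·-15.000 + 1/2 = -29.500


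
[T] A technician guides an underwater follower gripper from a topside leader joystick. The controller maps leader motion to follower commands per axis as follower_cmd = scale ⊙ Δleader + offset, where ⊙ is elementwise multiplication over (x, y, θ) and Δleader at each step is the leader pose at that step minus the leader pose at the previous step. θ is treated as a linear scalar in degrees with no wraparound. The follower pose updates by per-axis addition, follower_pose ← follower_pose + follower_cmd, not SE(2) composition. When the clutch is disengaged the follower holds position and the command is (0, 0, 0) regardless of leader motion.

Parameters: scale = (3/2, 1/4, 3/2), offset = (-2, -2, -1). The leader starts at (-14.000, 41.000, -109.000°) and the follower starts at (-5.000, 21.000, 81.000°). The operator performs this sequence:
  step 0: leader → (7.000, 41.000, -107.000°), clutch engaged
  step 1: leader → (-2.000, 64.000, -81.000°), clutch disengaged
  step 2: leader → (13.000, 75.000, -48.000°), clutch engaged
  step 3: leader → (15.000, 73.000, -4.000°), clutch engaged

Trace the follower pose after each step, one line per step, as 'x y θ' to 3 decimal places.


24.500 19.000 83.000
24.500 19.000 83.000
45.000 19.750 131.500
46.000 17.250 196.500

step 0: Δleader=(21.000, 0.000, 2.000°), engaged; cmd=(29.500, -2.000, 2.000°) → follower=(24.500, 19.000, 83.000°)
step 1: Δleader=(-9.000, 23.000, 26.000°), disengaged; cmd=(0,0,0) → follower holds at (24.500, 19.000, 83.000°)
step 2: Δleader=(15.000, 11.000, 33.000°), engaged; cmd=(20.500, 0.750, 48.500°) → follower=(45.000, 19.750, 131.500°)
step 3: Δleader=(2.000, -2.000, 44.000°), engaged; cmd=(1.000, -2.500, 65.000°) → follower=(46.000, 17.250, 196.500°)


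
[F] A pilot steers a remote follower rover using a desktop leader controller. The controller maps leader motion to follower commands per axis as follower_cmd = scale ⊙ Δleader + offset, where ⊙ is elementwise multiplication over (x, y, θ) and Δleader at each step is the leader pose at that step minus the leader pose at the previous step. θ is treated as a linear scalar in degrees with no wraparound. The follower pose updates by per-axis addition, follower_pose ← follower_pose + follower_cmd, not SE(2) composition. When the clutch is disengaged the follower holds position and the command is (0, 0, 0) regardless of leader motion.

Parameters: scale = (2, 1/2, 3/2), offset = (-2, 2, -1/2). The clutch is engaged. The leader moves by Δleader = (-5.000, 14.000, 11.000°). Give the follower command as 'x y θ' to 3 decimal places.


axis x: 2·-5.000 + -2 = -12.000
axis y: 1/2·14.000 + 2 = 9.000
axis θ: 3/2·11.000 + -1/2 = 16.000

-12.000 9.000 16.000


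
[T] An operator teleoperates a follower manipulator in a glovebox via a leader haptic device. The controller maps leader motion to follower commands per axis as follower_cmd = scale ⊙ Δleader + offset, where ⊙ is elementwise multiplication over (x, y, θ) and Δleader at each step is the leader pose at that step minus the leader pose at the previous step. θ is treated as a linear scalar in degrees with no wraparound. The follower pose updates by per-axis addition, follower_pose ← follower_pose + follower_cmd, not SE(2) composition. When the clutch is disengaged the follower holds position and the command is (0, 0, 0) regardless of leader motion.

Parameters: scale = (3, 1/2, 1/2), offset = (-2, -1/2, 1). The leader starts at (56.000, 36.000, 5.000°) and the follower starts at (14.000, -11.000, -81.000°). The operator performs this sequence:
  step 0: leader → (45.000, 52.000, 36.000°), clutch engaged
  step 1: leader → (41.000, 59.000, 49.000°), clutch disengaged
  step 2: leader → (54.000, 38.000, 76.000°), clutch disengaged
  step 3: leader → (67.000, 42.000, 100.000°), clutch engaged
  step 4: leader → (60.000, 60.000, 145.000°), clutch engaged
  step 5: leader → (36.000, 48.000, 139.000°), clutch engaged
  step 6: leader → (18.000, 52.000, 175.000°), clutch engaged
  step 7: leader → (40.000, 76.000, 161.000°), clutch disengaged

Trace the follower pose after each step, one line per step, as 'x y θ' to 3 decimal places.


-21.000 -3.500 -64.500
-21.000 -3.500 -64.500
-21.000 -3.500 -64.500
16.000 -2.000 -51.500
-7.000 6.500 -28.000
-81.000 0.000 -30.000
-137.000 1.500 -11.000
-137.000 1.500 -11.000

step 0: Δleader=(-11.000, 16.000, 31.000°), engaged; cmd=(-35.000, 7.500, 16.500°) → follower=(-21.000, -3.500, -64.500°)
step 1: Δleader=(-4.000, 7.000, 13.000°), disengaged; cmd=(0,0,0) → follower holds at (-21.000, -3.500, -64.500°)
step 2: Δleader=(13.000, -21.000, 27.000°), disengaged; cmd=(0,0,0) → follower holds at (-21.000, -3.500, -64.500°)
step 3: Δleader=(13.000, 4.000, 24.000°), engaged; cmd=(37.000, 1.500, 13.000°) → follower=(16.000, -2.000, -51.500°)
step 4: Δleader=(-7.000, 18.000, 45.000°), engaged; cmd=(-23.000, 8.500, 23.500°) → follower=(-7.000, 6.500, -28.000°)
step 5: Δleader=(-24.000, -12.000, -6.000°), engaged; cmd=(-74.000, -6.500, -2.000°) → follower=(-81.000, 0.000, -30.000°)
step 6: Δleader=(-18.000, 4.000, 36.000°), engaged; cmd=(-56.000, 1.500, 19.000°) → follower=(-137.000, 1.500, -11.000°)
step 7: Δleader=(22.000, 24.000, -14.000°), disengaged; cmd=(0,0,0) → follower holds at (-137.000, 1.500, -11.000°)


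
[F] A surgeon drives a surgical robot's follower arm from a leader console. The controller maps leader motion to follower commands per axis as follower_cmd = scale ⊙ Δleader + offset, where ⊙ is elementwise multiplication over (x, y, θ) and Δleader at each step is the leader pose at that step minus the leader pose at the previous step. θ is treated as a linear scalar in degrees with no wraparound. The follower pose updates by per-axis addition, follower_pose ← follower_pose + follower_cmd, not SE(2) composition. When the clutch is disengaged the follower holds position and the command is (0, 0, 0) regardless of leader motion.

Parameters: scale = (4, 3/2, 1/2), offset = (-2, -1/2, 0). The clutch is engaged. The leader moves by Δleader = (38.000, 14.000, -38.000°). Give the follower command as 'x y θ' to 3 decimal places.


150.000 20.500 -19.000

axis x: 4·38.000 + -2 = 150.000
axis y: 3/2·14.000 + -1/2 = 20.500
axis θ: 1/2·-38.000 + 0 = -19.000


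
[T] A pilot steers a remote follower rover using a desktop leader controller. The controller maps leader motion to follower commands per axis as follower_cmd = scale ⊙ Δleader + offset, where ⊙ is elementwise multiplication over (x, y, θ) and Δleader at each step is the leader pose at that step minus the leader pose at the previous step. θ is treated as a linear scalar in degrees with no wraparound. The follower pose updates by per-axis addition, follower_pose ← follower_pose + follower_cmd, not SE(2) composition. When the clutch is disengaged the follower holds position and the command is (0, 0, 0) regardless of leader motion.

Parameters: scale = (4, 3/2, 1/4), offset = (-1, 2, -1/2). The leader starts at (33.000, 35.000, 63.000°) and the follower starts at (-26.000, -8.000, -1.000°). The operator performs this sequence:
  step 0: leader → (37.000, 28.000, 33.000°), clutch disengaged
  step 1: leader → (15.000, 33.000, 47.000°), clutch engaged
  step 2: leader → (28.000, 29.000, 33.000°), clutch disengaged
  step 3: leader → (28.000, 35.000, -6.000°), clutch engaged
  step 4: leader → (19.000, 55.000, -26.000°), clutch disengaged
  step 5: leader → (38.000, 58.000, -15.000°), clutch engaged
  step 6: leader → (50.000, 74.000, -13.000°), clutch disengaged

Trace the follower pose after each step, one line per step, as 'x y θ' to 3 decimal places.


-26.000 -8.000 -1.000
-115.000 1.500 2.000
-115.000 1.500 2.000
-116.000 12.500 -8.250
-116.000 12.500 -8.250
-41.000 19.000 -6.000
-41.000 19.000 -6.000

step 0: Δleader=(4.000, -7.000, -30.000°), disengaged; cmd=(0,0,0) → follower holds at (-26.000, -8.000, -1.000°)
step 1: Δleader=(-22.000, 5.000, 14.000°), engaged; cmd=(-89.000, 9.500, 3.000°) → follower=(-115.000, 1.500, 2.000°)
step 2: Δleader=(13.000, -4.000, -14.000°), disengaged; cmd=(0,0,0) → follower holds at (-115.000, 1.500, 2.000°)
step 3: Δleader=(0.000, 6.000, -39.000°), engaged; cmd=(-1.000, 11.000, -10.250°) → follower=(-116.000, 12.500, -8.250°)
step 4: Δleader=(-9.000, 20.000, -20.000°), disengaged; cmd=(0,0,0) → follower holds at (-116.000, 12.500, -8.250°)
step 5: Δleader=(19.000, 3.000, 11.000°), engaged; cmd=(75.000, 6.500, 2.250°) → follower=(-41.000, 19.000, -6.000°)
step 6: Δleader=(12.000, 16.000, 2.000°), disengaged; cmd=(0,0,0) → follower holds at (-41.000, 19.000, -6.000°)


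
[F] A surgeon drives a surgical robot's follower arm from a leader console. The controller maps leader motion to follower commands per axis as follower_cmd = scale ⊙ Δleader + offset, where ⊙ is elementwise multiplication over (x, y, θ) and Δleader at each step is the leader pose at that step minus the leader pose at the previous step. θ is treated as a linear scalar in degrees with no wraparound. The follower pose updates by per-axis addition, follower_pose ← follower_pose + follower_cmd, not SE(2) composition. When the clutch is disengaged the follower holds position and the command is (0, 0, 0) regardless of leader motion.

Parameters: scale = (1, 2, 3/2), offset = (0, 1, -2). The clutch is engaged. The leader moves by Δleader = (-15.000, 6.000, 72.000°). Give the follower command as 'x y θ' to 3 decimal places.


-15.000 13.000 106.000

axis x: 1·-15.000 + 0 = -15.000
axis y: 2·6.000 + 1 = 13.000
axis θ: 3/2·72.000 + -2 = 106.000


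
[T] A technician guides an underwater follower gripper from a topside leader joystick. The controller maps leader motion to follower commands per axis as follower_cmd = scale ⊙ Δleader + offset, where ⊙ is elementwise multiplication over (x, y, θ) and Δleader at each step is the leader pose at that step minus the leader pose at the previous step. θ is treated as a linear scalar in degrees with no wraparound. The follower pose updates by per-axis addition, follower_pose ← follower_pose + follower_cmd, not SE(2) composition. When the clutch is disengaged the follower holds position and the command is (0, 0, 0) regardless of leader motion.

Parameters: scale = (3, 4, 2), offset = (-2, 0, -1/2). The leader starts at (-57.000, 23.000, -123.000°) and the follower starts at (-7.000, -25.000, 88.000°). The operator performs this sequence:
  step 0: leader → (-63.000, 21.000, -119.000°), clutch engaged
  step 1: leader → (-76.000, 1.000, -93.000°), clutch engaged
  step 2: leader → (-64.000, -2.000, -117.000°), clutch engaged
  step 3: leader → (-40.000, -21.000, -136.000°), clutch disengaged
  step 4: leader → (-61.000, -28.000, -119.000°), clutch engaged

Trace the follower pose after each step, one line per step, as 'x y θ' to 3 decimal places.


step 0: Δleader=(-6.000, -2.000, 4.000°), engaged; cmd=(-20.000, -8.000, 7.500°) → follower=(-27.000, -33.000, 95.500°)
step 1: Δleader=(-13.000, -20.000, 26.000°), engaged; cmd=(-41.000, -80.000, 51.500°) → follower=(-68.000, -113.000, 147.000°)
step 2: Δleader=(12.000, -3.000, -24.000°), engaged; cmd=(34.000, -12.000, -48.500°) → follower=(-34.000, -125.000, 98.500°)
step 3: Δleader=(24.000, -19.000, -19.000°), disengaged; cmd=(0,0,0) → follower holds at (-34.000, -125.000, 98.500°)
step 4: Δleader=(-21.000, -7.000, 17.000°), engaged; cmd=(-65.000, -28.000, 33.500°) → follower=(-99.000, -153.000, 132.000°)

-27.000 -33.000 95.500
-68.000 -113.000 147.000
-34.000 -125.000 98.500
-34.000 -125.000 98.500
-99.000 -153.000 132.000


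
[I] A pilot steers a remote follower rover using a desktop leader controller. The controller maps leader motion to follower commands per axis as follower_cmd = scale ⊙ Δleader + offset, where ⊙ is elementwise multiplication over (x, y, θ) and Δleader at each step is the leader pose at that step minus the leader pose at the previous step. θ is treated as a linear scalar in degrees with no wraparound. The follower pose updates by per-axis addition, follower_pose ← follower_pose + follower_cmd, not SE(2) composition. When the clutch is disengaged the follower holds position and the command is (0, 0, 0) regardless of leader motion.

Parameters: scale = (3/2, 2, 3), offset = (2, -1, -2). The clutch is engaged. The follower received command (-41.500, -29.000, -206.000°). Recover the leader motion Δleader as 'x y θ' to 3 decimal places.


axis x: (-41.500 − 2) / (3/2) = -29.000
axis y: (-29.000 − -1) / (2) = -14.000
axis θ: (-206.000 − -2) / (3) = -68.000

-29.000 -14.000 -68.000


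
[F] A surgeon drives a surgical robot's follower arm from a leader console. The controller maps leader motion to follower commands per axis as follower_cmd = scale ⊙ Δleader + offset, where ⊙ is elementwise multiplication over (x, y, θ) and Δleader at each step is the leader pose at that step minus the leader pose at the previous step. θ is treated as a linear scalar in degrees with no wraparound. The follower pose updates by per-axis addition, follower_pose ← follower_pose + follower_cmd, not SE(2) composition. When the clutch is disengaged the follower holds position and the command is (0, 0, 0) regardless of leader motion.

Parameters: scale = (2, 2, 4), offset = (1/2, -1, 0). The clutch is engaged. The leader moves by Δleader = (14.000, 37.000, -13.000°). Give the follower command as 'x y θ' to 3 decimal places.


axis x: 2·14.000 + 1/2 = 28.500
axis y: 2·37.000 + -1 = 73.000
axis θ: 4·-13.000 + 0 = -52.000

28.500 73.000 -52.000


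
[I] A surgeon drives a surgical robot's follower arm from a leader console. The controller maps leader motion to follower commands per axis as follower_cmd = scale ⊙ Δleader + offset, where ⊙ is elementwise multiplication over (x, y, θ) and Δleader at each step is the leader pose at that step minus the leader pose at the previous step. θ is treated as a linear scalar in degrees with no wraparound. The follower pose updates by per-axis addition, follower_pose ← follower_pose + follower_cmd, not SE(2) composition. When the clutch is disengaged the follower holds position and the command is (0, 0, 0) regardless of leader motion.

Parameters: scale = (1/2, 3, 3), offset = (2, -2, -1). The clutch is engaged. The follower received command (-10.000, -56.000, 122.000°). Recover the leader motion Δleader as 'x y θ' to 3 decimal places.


axis x: (-10.000 − 2) / (1/2) = -24.000
axis y: (-56.000 − -2) / (3) = -18.000
axis θ: (122.000 − -1) / (3) = 41.000

-24.000 -18.000 41.000


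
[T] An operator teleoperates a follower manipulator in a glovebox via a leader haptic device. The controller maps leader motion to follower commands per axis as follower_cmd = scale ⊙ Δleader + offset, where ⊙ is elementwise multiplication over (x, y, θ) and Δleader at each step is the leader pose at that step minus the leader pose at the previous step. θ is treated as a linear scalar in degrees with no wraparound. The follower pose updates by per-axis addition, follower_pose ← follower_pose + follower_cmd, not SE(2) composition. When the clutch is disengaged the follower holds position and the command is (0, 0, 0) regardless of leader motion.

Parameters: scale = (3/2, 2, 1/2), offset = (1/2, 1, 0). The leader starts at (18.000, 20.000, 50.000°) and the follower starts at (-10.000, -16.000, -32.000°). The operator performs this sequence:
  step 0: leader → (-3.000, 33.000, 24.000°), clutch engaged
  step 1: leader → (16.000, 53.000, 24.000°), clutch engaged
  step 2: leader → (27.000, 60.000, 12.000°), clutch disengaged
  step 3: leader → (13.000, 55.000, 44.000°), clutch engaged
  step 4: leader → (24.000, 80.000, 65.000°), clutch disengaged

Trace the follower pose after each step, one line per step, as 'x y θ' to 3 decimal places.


step 0: Δleader=(-21.000, 13.000, -26.000°), engaged; cmd=(-31.000, 27.000, -13.000°) → follower=(-41.000, 11.000, -45.000°)
step 1: Δleader=(19.000, 20.000, 0.000°), engaged; cmd=(29.000, 41.000, 0.000°) → follower=(-12.000, 52.000, -45.000°)
step 2: Δleader=(11.000, 7.000, -12.000°), disengaged; cmd=(0,0,0) → follower holds at (-12.000, 52.000, -45.000°)
step 3: Δleader=(-14.000, -5.000, 32.000°), engaged; cmd=(-20.500, -9.000, 16.000°) → follower=(-32.500, 43.000, -29.000°)
step 4: Δleader=(11.000, 25.000, 21.000°), disengaged; cmd=(0,0,0) → follower holds at (-32.500, 43.000, -29.000°)

-41.000 11.000 -45.000
-12.000 52.000 -45.000
-12.000 52.000 -45.000
-32.500 43.000 -29.000
-32.500 43.000 -29.000


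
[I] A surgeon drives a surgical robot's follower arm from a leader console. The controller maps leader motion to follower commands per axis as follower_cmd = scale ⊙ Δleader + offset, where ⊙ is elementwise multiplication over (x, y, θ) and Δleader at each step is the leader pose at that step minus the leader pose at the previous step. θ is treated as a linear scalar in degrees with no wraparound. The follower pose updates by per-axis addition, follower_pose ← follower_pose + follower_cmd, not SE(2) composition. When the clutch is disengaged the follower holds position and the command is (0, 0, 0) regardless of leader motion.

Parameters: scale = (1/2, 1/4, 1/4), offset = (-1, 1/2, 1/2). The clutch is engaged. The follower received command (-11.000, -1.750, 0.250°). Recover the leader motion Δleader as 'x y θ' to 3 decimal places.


axis x: (-11.000 − -1) / (1/2) = -20.000
axis y: (-1.750 − 1/2) / (1/4) = -9.000
axis θ: (0.250 − 1/2) / (1/4) = -1.000

-20.000 -9.000 -1.000


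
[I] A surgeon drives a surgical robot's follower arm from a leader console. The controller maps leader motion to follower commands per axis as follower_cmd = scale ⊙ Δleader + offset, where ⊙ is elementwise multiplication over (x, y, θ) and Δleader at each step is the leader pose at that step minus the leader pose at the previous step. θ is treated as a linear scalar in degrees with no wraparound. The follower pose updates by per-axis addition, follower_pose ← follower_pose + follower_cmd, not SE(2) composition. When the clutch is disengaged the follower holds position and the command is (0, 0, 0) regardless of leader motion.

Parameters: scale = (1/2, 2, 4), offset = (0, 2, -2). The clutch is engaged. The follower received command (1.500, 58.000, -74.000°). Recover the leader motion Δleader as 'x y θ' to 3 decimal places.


3.000 28.000 -18.000

axis x: (1.500 − 0) / (1/2) = 3.000
axis y: (58.000 − 2) / (2) = 28.000
axis θ: (-74.000 − -2) / (4) = -18.000


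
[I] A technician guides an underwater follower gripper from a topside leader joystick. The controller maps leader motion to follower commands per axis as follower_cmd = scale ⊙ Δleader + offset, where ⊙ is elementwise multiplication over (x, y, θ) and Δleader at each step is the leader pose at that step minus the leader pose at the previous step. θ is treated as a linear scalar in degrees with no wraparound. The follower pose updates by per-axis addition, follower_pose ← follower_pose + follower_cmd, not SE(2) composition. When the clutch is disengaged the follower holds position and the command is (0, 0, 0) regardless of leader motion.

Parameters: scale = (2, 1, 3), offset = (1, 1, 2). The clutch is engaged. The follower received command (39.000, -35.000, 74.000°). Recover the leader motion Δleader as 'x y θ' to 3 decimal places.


19.000 -36.000 24.000

axis x: (39.000 − 1) / (2) = 19.000
axis y: (-35.000 − 1) / (1) = -36.000
axis θ: (74.000 − 2) / (3) = 24.000


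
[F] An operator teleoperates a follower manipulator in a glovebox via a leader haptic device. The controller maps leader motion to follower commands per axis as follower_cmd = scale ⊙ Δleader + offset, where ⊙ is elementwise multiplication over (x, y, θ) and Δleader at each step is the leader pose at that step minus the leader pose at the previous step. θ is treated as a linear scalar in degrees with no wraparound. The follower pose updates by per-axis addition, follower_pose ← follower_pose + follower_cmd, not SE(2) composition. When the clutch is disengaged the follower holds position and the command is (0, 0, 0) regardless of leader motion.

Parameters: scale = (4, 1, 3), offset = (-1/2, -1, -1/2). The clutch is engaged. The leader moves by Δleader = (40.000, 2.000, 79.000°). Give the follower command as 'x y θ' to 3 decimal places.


159.500 1.000 236.500

axis x: 4·40.000 + -1/2 = 159.500
axis y: 1·2.000 + -1 = 1.000
axis θ: 3·79.000 + -1/2 = 236.500


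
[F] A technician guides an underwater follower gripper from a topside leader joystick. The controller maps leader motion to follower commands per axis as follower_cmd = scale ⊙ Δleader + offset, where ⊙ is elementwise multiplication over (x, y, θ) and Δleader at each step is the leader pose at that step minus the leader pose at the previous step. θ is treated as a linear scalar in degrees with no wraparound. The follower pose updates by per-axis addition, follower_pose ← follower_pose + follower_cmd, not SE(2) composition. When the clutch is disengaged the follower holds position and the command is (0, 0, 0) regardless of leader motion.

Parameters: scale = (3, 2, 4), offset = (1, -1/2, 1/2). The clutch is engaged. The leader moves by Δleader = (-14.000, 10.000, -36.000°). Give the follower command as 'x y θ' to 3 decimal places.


-41.000 19.500 -143.500

axis x: 3·-14.000 + 1 = -41.000
axis y: 2·10.000 + -1/2 = 19.500
axis θ: 4·-36.000 + 1/2 = -143.500


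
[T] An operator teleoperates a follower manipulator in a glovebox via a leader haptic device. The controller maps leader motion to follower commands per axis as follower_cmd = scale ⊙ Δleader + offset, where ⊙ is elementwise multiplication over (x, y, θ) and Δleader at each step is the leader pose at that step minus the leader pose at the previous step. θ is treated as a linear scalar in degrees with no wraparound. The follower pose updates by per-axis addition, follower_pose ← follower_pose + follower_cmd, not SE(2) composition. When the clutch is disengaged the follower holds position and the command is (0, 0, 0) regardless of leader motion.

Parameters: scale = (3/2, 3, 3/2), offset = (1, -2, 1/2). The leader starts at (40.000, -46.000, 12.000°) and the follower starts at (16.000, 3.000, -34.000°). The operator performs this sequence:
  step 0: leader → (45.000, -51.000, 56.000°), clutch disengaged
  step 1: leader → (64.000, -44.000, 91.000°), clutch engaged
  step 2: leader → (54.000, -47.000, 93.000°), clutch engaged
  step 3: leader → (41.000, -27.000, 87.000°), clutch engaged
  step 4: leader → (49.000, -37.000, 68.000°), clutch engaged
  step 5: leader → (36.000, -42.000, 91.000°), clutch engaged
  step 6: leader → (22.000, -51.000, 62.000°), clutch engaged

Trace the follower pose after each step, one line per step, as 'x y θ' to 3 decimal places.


step 0: Δleader=(5.000, -5.000, 44.000°), disengaged; cmd=(0,0,0) → follower holds at (16.000, 3.000, -34.000°)
step 1: Δleader=(19.000, 7.000, 35.000°), engaged; cmd=(29.500, 19.000, 53.000°) → follower=(45.500, 22.000, 19.000°)
step 2: Δleader=(-10.000, -3.000, 2.000°), engaged; cmd=(-14.000, -11.000, 3.500°) → follower=(31.500, 11.000, 22.500°)
step 3: Δleader=(-13.000, 20.000, -6.000°), engaged; cmd=(-18.500, 58.000, -8.500°) → follower=(13.000, 69.000, 14.000°)
step 4: Δleader=(8.000, -10.000, -19.000°), engaged; cmd=(13.000, -32.000, -28.000°) → follower=(26.000, 37.000, -14.000°)
step 5: Δleader=(-13.000, -5.000, 23.000°), engaged; cmd=(-18.500, -17.000, 35.000°) → follower=(7.500, 20.000, 21.000°)
step 6: Δleader=(-14.000, -9.000, -29.000°), engaged; cmd=(-20.000, -29.000, -43.000°) → follower=(-12.500, -9.000, -22.000°)

16.000 3.000 -34.000
45.500 22.000 19.000
31.500 11.000 22.500
13.000 69.000 14.000
26.000 37.000 -14.000
7.500 20.000 21.000
-12.500 -9.000 -22.000


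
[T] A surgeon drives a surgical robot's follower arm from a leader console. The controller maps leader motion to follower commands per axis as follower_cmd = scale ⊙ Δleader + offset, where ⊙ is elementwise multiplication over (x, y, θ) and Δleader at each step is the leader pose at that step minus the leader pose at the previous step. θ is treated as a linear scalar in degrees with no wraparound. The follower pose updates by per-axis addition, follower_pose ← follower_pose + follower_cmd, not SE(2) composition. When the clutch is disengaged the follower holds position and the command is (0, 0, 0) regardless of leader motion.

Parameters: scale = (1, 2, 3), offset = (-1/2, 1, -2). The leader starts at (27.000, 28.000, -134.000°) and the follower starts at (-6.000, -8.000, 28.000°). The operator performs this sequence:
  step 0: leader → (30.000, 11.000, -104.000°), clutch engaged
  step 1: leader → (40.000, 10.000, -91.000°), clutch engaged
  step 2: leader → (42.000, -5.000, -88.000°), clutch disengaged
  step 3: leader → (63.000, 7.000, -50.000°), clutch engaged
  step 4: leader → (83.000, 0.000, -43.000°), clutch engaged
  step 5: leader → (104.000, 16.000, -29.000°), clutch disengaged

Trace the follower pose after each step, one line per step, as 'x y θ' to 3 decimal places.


-3.500 -41.000 116.000
6.000 -42.000 153.000
6.000 -42.000 153.000
26.500 -17.000 265.000
46.000 -30.000 284.000
46.000 -30.000 284.000

step 0: Δleader=(3.000, -17.000, 30.000°), engaged; cmd=(2.500, -33.000, 88.000°) → follower=(-3.500, -41.000, 116.000°)
step 1: Δleader=(10.000, -1.000, 13.000°), engaged; cmd=(9.500, -1.000, 37.000°) → follower=(6.000, -42.000, 153.000°)
step 2: Δleader=(2.000, -15.000, 3.000°), disengaged; cmd=(0,0,0) → follower holds at (6.000, -42.000, 153.000°)
step 3: Δleader=(21.000, 12.000, 38.000°), engaged; cmd=(20.500, 25.000, 112.000°) → follower=(26.500, -17.000, 265.000°)
step 4: Δleader=(20.000, -7.000, 7.000°), engaged; cmd=(19.500, -13.000, 19.000°) → follower=(46.000, -30.000, 284.000°)
step 5: Δleader=(21.000, 16.000, 14.000°), disengaged; cmd=(0,0,0) → follower holds at (46.000, -30.000, 284.000°)


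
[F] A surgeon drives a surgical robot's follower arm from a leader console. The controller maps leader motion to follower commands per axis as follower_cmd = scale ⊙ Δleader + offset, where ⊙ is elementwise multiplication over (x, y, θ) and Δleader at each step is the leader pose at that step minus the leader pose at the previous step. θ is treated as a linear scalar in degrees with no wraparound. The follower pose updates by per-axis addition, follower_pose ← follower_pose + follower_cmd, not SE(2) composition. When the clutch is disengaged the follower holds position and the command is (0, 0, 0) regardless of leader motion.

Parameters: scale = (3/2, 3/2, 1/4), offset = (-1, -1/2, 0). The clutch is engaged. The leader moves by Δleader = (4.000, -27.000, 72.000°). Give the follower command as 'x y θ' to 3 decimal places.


5.000 -41.000 18.000

axis x: 3/2·4.000 + -1 = 5.000
axis y: 3/2·-27.000 + -1/2 = -41.000
axis θ: 1/4·72.000 + 0 = 18.000


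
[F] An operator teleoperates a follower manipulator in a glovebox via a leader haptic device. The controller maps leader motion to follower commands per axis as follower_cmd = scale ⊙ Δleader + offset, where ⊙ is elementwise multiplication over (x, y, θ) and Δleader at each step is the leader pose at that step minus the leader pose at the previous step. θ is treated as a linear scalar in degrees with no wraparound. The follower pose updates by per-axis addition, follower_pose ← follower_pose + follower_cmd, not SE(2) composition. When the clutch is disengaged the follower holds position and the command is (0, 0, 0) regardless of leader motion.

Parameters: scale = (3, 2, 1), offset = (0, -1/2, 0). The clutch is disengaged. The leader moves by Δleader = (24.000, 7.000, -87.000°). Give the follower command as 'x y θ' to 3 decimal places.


0.000 0.000 0.000

clutch disengaged → follower holds; cmd = (0, 0, 0)


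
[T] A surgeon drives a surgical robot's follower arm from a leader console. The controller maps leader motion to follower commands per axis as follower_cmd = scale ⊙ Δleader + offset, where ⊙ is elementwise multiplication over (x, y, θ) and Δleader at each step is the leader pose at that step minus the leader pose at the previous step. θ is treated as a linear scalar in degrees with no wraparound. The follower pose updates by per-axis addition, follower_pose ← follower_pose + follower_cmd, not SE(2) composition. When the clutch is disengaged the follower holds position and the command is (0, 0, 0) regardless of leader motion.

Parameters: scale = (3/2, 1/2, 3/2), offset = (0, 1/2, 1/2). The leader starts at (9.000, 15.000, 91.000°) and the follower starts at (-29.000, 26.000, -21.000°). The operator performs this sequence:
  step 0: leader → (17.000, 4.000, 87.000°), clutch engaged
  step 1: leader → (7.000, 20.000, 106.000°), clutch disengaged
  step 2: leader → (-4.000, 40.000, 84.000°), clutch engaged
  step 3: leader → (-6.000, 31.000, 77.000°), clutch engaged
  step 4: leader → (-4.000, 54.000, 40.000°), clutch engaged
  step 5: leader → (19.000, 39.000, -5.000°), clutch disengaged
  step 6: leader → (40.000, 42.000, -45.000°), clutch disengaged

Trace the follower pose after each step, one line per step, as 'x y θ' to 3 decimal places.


step 0: Δleader=(8.000, -11.000, -4.000°), engaged; cmd=(12.000, -5.000, -5.500°) → follower=(-17.000, 21.000, -26.500°)
step 1: Δleader=(-10.000, 16.000, 19.000°), disengaged; cmd=(0,0,0) → follower holds at (-17.000, 21.000, -26.500°)
step 2: Δleader=(-11.000, 20.000, -22.000°), engaged; cmd=(-16.500, 10.500, -32.500°) → follower=(-33.500, 31.500, -59.000°)
step 3: Δleader=(-2.000, -9.000, -7.000°), engaged; cmd=(-3.000, -4.000, -10.000°) → follower=(-36.500, 27.500, -69.000°)
step 4: Δleader=(2.000, 23.000, -37.000°), engaged; cmd=(3.000, 12.000, -55.000°) → follower=(-33.500, 39.500, -124.000°)
step 5: Δleader=(23.000, -15.000, -45.000°), disengaged; cmd=(0,0,0) → follower holds at (-33.500, 39.500, -124.000°)
step 6: Δleader=(21.000, 3.000, -40.000°), disengaged; cmd=(0,0,0) → follower holds at (-33.500, 39.500, -124.000°)

-17.000 21.000 -26.500
-17.000 21.000 -26.500
-33.500 31.500 -59.000
-36.500 27.500 -69.000
-33.500 39.500 -124.000
-33.500 39.500 -124.000
-33.500 39.500 -124.000


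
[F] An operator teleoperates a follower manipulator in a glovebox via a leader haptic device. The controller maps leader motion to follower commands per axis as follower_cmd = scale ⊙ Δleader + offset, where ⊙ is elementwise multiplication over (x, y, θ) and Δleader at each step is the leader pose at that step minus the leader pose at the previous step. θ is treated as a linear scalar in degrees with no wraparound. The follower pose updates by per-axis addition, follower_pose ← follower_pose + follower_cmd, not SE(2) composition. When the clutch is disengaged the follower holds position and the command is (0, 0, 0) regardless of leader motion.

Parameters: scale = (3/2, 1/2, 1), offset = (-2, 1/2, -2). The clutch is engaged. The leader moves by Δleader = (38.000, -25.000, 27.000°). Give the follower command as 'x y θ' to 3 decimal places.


axis x: 3/2·38.000 + -2 = 55.000
axis y: 1/2·-25.000 + 1/2 = -12.000
axis θ: 1·27.000 + -2 = 25.000

55.000 -12.000 25.000


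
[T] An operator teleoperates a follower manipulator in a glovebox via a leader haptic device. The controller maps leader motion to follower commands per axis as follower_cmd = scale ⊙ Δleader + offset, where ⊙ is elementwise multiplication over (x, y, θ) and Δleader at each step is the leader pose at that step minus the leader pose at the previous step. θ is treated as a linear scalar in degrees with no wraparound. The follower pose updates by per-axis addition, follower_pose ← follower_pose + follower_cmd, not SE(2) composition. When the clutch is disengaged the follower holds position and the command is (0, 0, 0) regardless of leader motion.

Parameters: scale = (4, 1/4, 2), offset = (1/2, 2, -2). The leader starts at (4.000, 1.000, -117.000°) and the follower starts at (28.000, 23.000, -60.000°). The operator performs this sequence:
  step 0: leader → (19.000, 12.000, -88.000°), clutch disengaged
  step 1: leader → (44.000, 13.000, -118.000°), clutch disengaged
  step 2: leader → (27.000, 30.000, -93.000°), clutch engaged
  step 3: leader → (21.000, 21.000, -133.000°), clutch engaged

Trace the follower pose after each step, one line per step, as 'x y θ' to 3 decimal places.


28.000 23.000 -60.000
28.000 23.000 -60.000
-39.500 29.250 -12.000
-63.000 29.000 -94.000

step 0: Δleader=(15.000, 11.000, 29.000°), disengaged; cmd=(0,0,0) → follower holds at (28.000, 23.000, -60.000°)
step 1: Δleader=(25.000, 1.000, -30.000°), disengaged; cmd=(0,0,0) → follower holds at (28.000, 23.000, -60.000°)
step 2: Δleader=(-17.000, 17.000, 25.000°), engaged; cmd=(-67.500, 6.250, 48.000°) → follower=(-39.500, 29.250, -12.000°)
step 3: Δleader=(-6.000, -9.000, -40.000°), engaged; cmd=(-23.500, -0.250, -82.000°) → follower=(-63.000, 29.000, -94.000°)


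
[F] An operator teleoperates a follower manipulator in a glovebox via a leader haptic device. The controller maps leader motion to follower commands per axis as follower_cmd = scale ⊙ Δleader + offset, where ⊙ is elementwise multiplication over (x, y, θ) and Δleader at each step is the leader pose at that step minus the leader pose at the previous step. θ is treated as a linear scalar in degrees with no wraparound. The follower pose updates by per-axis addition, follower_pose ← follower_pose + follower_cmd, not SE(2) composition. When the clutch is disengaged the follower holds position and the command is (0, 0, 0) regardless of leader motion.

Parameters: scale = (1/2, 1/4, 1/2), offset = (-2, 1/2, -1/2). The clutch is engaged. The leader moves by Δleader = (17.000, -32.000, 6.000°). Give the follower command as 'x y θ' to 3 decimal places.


axis x: 1/2·17.000 + -2 = 6.500
axis y: 1/4·-32.000 + 1/2 = -7.500
axis θ: 1/2·6.000 + -1/2 = 2.500

6.500 -7.500 2.500


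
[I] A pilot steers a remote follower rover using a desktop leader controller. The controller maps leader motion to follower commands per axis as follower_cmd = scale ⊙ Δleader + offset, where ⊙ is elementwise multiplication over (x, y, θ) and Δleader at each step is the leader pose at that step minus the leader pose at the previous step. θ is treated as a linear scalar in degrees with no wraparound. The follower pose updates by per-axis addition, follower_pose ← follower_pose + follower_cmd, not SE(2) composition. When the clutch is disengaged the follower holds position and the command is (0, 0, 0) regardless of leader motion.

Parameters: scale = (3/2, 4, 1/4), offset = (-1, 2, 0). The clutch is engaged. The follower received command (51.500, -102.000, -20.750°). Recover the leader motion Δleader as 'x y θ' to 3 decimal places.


35.000 -26.000 -83.000

axis x: (51.500 − -1) / (3/2) = 35.000
axis y: (-102.000 − 2) / (4) = -26.000
axis θ: (-20.750 − 0) / (1/4) = -83.000


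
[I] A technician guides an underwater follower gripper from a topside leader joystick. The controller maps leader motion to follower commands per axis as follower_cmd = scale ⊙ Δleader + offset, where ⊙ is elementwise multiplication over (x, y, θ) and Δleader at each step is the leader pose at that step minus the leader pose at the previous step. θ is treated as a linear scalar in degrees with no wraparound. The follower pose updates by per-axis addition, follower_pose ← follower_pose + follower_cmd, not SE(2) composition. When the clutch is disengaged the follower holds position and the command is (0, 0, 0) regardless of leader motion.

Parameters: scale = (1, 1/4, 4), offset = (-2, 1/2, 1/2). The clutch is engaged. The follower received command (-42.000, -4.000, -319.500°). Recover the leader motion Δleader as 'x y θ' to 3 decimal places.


axis x: (-42.000 − -2) / (1) = -40.000
axis y: (-4.000 − 1/2) / (1/4) = -18.000
axis θ: (-319.500 − 1/2) / (4) = -80.000

-40.000 -18.000 -80.000
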